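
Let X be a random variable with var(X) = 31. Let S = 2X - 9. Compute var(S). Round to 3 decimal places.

var(2X - 9) = (2)²·var(X) = 4·31 = 124

124.000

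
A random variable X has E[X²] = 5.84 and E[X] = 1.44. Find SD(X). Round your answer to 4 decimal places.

Var(X) = 5.84 − (1.44)² = 3.7664
SD(X) = √3.7664 ≈ 1.9407

1.9407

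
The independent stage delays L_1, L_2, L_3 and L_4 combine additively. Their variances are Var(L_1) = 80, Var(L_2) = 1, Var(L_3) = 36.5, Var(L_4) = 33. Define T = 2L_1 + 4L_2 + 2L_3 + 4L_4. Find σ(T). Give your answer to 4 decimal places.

By independence, Var(T) = (2)²Var(L_1) + (4)²Var(L_2) + (2)²Var(L_3) + (4)²Var(L_4)
= (2)²·80 + (4)²·1 + (2)²·36.5 + (4)²·33 = 1010
σ(T) = √1010 ≈ 31.7805

31.7805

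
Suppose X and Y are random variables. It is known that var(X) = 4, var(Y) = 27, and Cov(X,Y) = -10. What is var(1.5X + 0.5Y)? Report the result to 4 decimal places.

0.7500

var(1.5X + 0.5Y) = (1.5)²·var(X) + (0.5)²·var(Y) + 2·(1.5)·(0.5)·Cov(X,Y)
= 2.25·4 + 0.25·27 + 1.5·-10 = 0.75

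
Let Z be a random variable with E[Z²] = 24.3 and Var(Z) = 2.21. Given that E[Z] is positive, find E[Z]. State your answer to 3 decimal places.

(E[Z])² = E[Z²] − Var(Z) = 24.3 − 2.21 = 22.09
E[Z] = √22.09 = 4.7

4.700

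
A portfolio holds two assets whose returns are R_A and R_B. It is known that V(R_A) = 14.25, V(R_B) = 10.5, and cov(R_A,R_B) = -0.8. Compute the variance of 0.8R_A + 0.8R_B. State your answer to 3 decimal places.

V(0.8R_A + 0.8R_B) = (0.8)²·V(R_A) + (0.8)²·V(R_B) + 2·(0.8)·(0.8)·cov(R_A,R_B)
= 0.64·14.25 + 0.64·10.5 + 1.28·-0.8 = 14.816

14.816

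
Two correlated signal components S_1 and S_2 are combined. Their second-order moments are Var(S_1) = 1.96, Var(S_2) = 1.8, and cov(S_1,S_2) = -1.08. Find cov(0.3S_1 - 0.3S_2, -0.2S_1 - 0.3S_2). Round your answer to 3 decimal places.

cov(0.3S_1 - 0.3S_2, -0.2S_1 - 0.3S_2) = (0.3)(-0.2)Var(S_1) + (-0.3)(-0.3)Var(S_2) + [(0.3)(-0.3) + (-0.3)(-0.2)]cov(S_1,S_2)
= -0.06·1.96 + 0.09·1.8 + -0.03·-1.08 = 0.0768

0.077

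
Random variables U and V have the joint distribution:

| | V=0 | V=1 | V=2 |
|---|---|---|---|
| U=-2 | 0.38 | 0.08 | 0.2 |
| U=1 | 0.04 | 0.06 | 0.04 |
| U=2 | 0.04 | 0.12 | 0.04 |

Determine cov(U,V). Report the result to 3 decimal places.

0.220

E[U] = -0.78,  E[V] = 0.82
E[UV] = -0.42
cov(U,V) = E[UV] − E[U]E[V] = -0.42 − (-0.78)(0.82) = 0.2196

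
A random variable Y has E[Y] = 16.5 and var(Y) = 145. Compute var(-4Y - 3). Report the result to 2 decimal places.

2320.00

var(-4Y - 3) = (-4)²·var(Y) = 16·145 = 2320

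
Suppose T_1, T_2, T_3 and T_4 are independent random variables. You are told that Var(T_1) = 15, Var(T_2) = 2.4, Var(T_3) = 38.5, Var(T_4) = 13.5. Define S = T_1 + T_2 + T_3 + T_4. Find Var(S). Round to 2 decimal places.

By independence, Var(S) = (1)²Var(T_1) + (1)²Var(T_2) + (1)²Var(T_3) + (1)²Var(T_4)
= (1)²·15 + (1)²·2.4 + (1)²·38.5 + (1)²·13.5 = 69.4

69.40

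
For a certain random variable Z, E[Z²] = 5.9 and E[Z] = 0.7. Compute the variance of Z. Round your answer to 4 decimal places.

5.4100

var(Z) = 5.9 − (0.7)² = 5.41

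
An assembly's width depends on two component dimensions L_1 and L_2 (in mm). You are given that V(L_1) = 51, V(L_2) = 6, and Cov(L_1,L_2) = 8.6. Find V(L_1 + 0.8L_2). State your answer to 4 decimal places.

68.6000

V(L_1 + 0.8L_2) = (1)²·V(L_1) + (0.8)²·V(L_2) + 2·(1)·(0.8)·Cov(L_1,L_2)
= 1·51 + 0.64·6 + 1.6·8.6 = 68.6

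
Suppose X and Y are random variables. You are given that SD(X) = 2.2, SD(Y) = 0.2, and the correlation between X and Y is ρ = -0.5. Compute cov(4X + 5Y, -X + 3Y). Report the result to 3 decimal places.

Var(X) = (2.2)² = 4.84;  Var(Y) = (0.2)² = 0.04
cov(X,Y) = ρ·SD(X)·SD(Y) = -0.5·2.2·0.2 = -0.22
cov(4X + 5Y, -X + 3Y) = (4)(-1)Var(X) + (5)(3)Var(Y) + [(4)(3) + (5)(-1)]cov(X,Y)
= -4·4.84 + 15·0.04 + 7·-0.22 = -20.3

-20.300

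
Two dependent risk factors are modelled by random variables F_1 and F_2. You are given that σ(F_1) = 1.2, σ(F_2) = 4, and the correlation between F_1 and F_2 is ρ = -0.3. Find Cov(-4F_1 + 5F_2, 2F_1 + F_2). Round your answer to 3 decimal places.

59.840

var(F_1) = (1.2)² = 1.44;  var(F_2) = (4)² = 16
Cov(F_1,F_2) = ρ·σ(F_1)·σ(F_2) = -0.3·1.2·4 = -1.44
Cov(-4F_1 + 5F_2, 2F_1 + F_2) = (-4)(2)var(F_1) + (5)(1)var(F_2) + [(-4)(1) + (5)(2)]Cov(F_1,F_2)
= -8·1.44 + 5·16 + 6·-1.44 = 59.84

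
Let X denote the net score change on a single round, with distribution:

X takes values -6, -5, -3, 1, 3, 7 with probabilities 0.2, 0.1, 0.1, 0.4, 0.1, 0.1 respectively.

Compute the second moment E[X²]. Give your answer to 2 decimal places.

E[X²] = (-6)²(0.2) + (-5)²(0.1) + (-3)²(0.1) + (1)²(0.4) + (3)²(0.1) + (7)²(0.1) = 16.8

16.80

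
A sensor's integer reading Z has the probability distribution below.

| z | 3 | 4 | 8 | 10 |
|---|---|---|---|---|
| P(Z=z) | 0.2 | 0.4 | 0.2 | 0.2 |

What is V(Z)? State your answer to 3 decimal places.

7.360

E[Z] = (3)(0.2) + (4)(0.4) + (8)(0.2) + (10)(0.2) = 5.8
E[Z²] = (3)²(0.2) + (4)²(0.4) + (8)²(0.2) + (10)²(0.2) = 41
V(Z) = E[Z²] − (E[Z])² = 41 − (5.8)² = 7.36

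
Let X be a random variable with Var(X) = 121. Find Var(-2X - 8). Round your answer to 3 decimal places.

Var(-2X - 8) = (-2)²·Var(X) = 4·121 = 484

484.000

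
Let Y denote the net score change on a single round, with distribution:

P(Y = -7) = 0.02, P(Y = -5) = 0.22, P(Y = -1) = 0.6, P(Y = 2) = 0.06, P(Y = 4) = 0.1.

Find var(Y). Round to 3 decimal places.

7.178

E[Y] = (-7)(0.02) + (-5)(0.22) + (-1)(0.6) + (2)(0.06) + (4)(0.1) = -1.32
E[Y²] = (-7)²(0.02) + (-5)²(0.22) + (-1)²(0.6) + (2)²(0.06) + (4)²(0.1) = 8.92
var(Y) = E[Y²] − (E[Y])² = 8.92 − (-1.32)² = 7.1776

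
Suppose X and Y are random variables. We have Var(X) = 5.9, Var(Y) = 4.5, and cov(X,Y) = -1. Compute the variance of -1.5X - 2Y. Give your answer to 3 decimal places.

Var(-1.5X - 2Y) = (-1.5)²·Var(X) + (-2)²·Var(Y) + 2·(-1.5)·(-2)·cov(X,Y)
= 2.25·5.9 + 4·4.5 + 6·-1 = 25.275

25.275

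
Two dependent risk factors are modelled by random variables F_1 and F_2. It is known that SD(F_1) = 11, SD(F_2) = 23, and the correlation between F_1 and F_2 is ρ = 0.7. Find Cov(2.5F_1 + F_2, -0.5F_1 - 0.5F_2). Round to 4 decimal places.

-725.6750

Var(F_1) = (11)² = 121;  Var(F_2) = (23)² = 529
Cov(F_1,F_2) = ρ·SD(F_1)·SD(F_2) = 0.7·11·23 = 177.1
Cov(2.5F_1 + F_2, -0.5F_1 - 0.5F_2) = (2.5)(-0.5)Var(F_1) + (1)(-0.5)Var(F_2) + [(2.5)(-0.5) + (1)(-0.5)]Cov(F_1,F_2)
= -1.25·121 + -0.5·529 + -1.75·177.1 = -725.675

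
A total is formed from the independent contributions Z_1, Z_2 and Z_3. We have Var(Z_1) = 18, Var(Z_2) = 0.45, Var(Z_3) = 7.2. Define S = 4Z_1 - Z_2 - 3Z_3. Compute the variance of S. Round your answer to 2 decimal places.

By independence, Var(S) = (4)²Var(Z_1) + (-1)²Var(Z_2) + (-3)²Var(Z_3)
= (4)²·18 + (-1)²·0.45 + (-3)²·7.2 = 353.25

353.25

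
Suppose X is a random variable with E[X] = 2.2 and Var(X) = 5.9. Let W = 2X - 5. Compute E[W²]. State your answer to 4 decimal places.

23.9600

E[2X - 5] = 2·2.2 − 5 = -0.6
Var(2X - 5) = (2)²·5.9 = 23.6
E[W²] = Var(W) + (E[W])² = 23.6 + (-0.6)² = 23.96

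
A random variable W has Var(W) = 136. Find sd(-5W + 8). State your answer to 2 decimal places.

Var(-5W + 8) = (-5)²·136 = 3400
sd(-5W + 8) = √3400 ≈ 58.31

58.31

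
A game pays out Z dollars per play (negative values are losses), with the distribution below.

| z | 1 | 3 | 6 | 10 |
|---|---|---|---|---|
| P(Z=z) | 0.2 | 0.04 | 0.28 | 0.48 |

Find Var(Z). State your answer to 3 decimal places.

12.400

E[Z] = (1)(0.2) + (3)(0.04) + (6)(0.28) + (10)(0.48) = 6.8
E[Z²] = (1)²(0.2) + (3)²(0.04) + (6)²(0.28) + (10)²(0.48) = 58.64
Var(Z) = E[Z²] − (E[Z])² = 58.64 − (6.8)² = 12.4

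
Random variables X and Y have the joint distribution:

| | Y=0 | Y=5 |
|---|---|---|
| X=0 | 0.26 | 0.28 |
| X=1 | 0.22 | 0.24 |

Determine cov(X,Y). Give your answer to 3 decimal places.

0.004

E[X] = 0.46,  E[Y] = 2.6
E[XY] = 1.2
cov(X,Y) = E[XY] − E[X]E[Y] = 1.2 − (0.46)(2.6) = 0.004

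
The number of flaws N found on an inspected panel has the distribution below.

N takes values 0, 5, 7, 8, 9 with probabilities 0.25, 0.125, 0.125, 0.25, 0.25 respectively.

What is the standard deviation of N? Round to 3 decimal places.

3.527

E[N] = (0)(0.25) + (5)(0.125) + (7)(0.125) + (8)(0.25) + (9)(0.25) = 5.75
E[N²] = (0)²(0.25) + (5)²(0.125) + (7)²(0.125) + (8)²(0.25) + (9)²(0.25) = 45.5
Var(N) = E[N²] − (E[N])² = 45.5 − (5.75)² = 12.4375
SD(N) = √12.4375 ≈ 3.527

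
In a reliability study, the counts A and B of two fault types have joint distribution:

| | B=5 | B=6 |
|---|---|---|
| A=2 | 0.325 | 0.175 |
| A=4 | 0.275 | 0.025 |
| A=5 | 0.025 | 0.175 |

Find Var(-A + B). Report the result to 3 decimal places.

E[A] = 3.2,  E[B] = 5.375,  E[AB] = 17.325
Var(A) = 11.8 − (3.2)² = 1.56;  Var(B) = 29.125 − (5.375)² = 0.234375
cov(A,B) = 17.325 − (3.2)(5.375) = 0.125
Var(-A + B) = (-1)²·1.56 + (1)²·0.234375 + 2·(-1)·(1)·0.125 = 1.544375

1.544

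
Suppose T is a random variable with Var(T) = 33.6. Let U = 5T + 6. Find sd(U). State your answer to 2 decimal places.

Var(5T + 6) = (5)²·33.6 = 840
sd(U) = √840 ≈ 28.98

28.98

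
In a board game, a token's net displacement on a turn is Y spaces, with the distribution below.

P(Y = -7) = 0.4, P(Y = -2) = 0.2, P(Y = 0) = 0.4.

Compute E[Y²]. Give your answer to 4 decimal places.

20.4000

E[Y²] = (-7)²(0.4) + (-2)²(0.2) + (0)²(0.4) = 20.4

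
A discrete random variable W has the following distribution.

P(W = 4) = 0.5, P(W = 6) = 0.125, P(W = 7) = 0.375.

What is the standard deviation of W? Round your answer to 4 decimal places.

1.4087

E[W] = (4)(0.5) + (6)(0.125) + (7)(0.375) = 5.375
E[W²] = (4)²(0.5) + (6)²(0.125) + (7)²(0.375) = 30.875
var(W) = E[W²] − (E[W])² = 30.875 − (5.375)² = 1.984375
σ(W) = √1.984375 ≈ 1.4087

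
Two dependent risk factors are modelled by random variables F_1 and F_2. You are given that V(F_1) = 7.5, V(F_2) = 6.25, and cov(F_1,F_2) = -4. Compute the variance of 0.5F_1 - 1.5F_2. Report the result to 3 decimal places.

21.938

V(0.5F_1 - 1.5F_2) = (0.5)²·V(F_1) + (-1.5)²·V(F_2) + 2·(0.5)·(-1.5)·cov(F_1,F_2)
= 0.25·7.5 + 2.25·6.25 + -1.5·-4 = 21.9375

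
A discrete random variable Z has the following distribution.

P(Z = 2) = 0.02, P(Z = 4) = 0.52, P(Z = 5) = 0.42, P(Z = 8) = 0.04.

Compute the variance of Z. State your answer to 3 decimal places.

0.848

E[Z] = (2)(0.02) + (4)(0.52) + (5)(0.42) + (8)(0.04) = 4.54
E[Z²] = (2)²(0.02) + (4)²(0.52) + (5)²(0.42) + (8)²(0.04) = 21.46
var(Z) = E[Z²] − (E[Z])² = 21.46 − (4.54)² = 0.8484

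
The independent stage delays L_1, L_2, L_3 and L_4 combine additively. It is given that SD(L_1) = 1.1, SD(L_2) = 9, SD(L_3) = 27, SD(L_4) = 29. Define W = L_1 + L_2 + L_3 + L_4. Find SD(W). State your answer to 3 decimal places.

Var(L_1) = 1.21, Var(L_2) = 81, Var(L_3) = 729, Var(L_4) = 841
By independence, Var(W) = (1)²Var(L_1) + (1)²Var(L_2) + (1)²Var(L_3) + (1)²Var(L_4)
= (1)²·1.21 + (1)²·81 + (1)²·729 + (1)²·841 = 1652.21
SD(W) = √1652.21 ≈ 40.647

40.647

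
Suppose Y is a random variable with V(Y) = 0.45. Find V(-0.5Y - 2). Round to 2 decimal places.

0.11

V(-0.5Y - 2) = (-0.5)²·V(Y) = 0.25·0.45 = 0.1125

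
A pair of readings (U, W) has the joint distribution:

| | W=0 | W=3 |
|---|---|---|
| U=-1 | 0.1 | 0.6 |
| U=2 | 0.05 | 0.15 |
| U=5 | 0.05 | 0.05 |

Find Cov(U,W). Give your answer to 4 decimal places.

-0.6300

E[U] = 0.2,  E[W] = 2.4
E[UW] = -0.15
Cov(U,W) = E[UW] − E[U]E[W] = -0.15 − (0.2)(2.4) = -0.63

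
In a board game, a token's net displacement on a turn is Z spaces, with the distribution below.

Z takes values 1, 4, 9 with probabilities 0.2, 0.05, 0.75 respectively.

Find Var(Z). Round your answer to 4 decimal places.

E[Z] = (1)(0.2) + (4)(0.05) + (9)(0.75) = 7.15
E[Z²] = (1)²(0.2) + (4)²(0.05) + (9)²(0.75) = 61.75
Var(Z) = E[Z²] − (E[Z])² = 61.75 − (7.15)² = 10.6275

10.6275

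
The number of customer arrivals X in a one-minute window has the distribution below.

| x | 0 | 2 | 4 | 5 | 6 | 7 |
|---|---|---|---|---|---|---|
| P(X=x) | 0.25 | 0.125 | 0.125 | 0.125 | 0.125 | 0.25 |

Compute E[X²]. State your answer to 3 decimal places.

22.375

E[X²] = (0)²(0.25) + (2)²(0.125) + (4)²(0.125) + (5)²(0.125) + (6)²(0.125) + (7)²(0.25) = 22.375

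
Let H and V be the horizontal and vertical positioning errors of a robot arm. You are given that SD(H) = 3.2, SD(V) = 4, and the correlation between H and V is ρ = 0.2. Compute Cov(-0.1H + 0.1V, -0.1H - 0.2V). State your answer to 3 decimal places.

Var(H) = (3.2)² = 10.24;  Var(V) = (4)² = 16
Cov(H,V) = ρ·SD(H)·SD(V) = 0.2·3.2·4 = 2.56
Cov(-0.1H + 0.1V, -0.1H - 0.2V) = (-0.1)(-0.1)Var(H) + (0.1)(-0.2)Var(V) + [(-0.1)(-0.2) + (0.1)(-0.1)]Cov(H,V)
= 0.01·10.24 + -0.02·16 + 0.01·2.56 = -0.192

-0.192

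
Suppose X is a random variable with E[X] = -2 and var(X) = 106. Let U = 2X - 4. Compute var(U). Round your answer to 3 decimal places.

var(2X - 4) = (2)²·var(X) = 4·106 = 424

424.000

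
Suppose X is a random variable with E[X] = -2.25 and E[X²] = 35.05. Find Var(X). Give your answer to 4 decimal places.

29.9875

Var(X) = 35.05 − (-2.25)² = 29.9875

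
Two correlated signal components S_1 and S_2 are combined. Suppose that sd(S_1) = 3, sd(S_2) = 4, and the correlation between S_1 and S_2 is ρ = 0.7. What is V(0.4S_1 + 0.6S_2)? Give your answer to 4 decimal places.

11.2320

V(S_1) = (3)² = 9;  V(S_2) = (4)² = 16
Cov(S_1,S_2) = ρ·sd(S_1)·sd(S_2) = 0.7·3·4 = 8.4
V(0.4S_1 + 0.6S_2) = (0.4)²·V(S_1) + (0.6)²·V(S_2) + 2·(0.4)·(0.6)·Cov(S_1,S_2)
= 0.16·9 + 0.36·16 + 0.48·8.4 = 11.232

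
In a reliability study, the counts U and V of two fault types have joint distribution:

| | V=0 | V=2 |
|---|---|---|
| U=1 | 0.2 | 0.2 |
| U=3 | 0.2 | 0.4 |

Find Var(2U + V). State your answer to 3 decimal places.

5.440

E[U] = 2.2,  E[V] = 1.2,  E[UV] = 2.8
Var(U) = 5.8 − (2.2)² = 0.96;  Var(V) = 2.4 − (1.2)² = 0.96
cov(U,V) = 2.8 − (2.2)(1.2) = 0.16
Var(2U + V) = (2)²·0.96 + (1)²·0.96 + 2·(2)·(1)·0.16 = 5.44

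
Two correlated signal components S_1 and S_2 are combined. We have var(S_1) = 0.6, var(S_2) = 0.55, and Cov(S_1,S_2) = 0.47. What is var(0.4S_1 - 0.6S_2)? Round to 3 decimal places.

var(0.4S_1 - 0.6S_2) = (0.4)²·var(S_1) + (-0.6)²·var(S_2) + 2·(0.4)·(-0.6)·Cov(S_1,S_2)
= 0.16·0.6 + 0.36·0.55 + -0.48·0.47 = 0.0684

0.068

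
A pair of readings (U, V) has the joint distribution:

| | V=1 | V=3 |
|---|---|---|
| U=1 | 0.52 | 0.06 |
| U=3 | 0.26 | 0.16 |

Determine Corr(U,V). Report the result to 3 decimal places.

0.331

E[U] = 1.84,  E[V] = 1.44
E[UV] = 2.92
Cov(U,V) = E[UV] − E[U]E[V] = 2.92 − (1.84)(1.44) = 0.2704
var(U) = 0.9744,  var(V) = 0.6864
ρ = 0.2704 / √(0.9744·0.6864) ≈ 0.331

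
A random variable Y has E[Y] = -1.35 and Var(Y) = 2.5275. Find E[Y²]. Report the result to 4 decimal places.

4.3500

E[Y²] = Var(Y) + (E[Y])² = 2.5275 + (-1.35)² = 4.35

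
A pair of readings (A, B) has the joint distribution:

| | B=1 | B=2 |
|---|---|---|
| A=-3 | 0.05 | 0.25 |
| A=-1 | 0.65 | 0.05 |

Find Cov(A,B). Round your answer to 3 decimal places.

-0.320

E[A] = -1.6,  E[B] = 1.3
E[AB] = -2.4
Cov(A,B) = E[AB] − E[A]E[B] = -2.4 − (-1.6)(1.3) = -0.32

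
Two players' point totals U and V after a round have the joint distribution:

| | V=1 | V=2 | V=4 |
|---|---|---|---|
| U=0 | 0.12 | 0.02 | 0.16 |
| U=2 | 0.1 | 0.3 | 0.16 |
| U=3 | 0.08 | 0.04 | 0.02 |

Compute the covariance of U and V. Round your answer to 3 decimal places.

-0.265

E[U] = 1.54,  E[V] = 2.38
E[UV] = 3.4
Cov(U,V) = E[UV] − E[U]E[V] = 3.4 − (1.54)(2.38) = -0.2652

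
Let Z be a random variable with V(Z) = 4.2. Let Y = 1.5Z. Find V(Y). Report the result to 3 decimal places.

9.450

V(1.5Z) = (1.5)²·V(Z) = 2.25·4.2 = 9.45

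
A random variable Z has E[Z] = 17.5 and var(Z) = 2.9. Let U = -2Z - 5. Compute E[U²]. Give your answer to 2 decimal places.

1611.60

E[-2Z - 5] = -2·17.5 − 5 = -40
var(-2Z - 5) = (-2)²·2.9 = 11.6
E[U²] = var(U) + (E[U])² = 11.6 + (-40)² = 1611.6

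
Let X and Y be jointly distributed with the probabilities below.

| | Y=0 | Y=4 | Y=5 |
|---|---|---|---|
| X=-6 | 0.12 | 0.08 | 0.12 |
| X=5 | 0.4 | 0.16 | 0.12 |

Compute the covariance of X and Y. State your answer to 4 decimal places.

E[X] = 1.48,  E[Y] = 2.16
E[XY] = 0.68
cov(X,Y) = E[XY] − E[X]E[Y] = 0.68 − (1.48)(2.16) = -2.5168

-2.5168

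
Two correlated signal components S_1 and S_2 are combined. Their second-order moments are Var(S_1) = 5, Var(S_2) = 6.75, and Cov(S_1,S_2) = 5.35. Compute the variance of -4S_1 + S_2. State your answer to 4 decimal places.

Var(-4S_1 + S_2) = (-4)²·Var(S_1) + (1)²·Var(S_2) + 2·(-4)·(1)·Cov(S_1,S_2)
= 16·5 + 1·6.75 + -8·5.35 = 43.95

43.9500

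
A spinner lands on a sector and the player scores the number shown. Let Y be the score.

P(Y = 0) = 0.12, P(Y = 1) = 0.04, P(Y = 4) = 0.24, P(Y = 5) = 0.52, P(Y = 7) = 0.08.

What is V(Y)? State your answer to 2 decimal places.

E[Y] = (0)(0.12) + (1)(0.04) + (4)(0.24) + (5)(0.52) + (7)(0.08) = 4.16
E[Y²] = (0)²(0.12) + (1)²(0.04) + (4)²(0.24) + (5)²(0.52) + (7)²(0.08) = 20.8
V(Y) = E[Y²] − (E[Y])² = 20.8 − (4.16)² = 3.4944

3.49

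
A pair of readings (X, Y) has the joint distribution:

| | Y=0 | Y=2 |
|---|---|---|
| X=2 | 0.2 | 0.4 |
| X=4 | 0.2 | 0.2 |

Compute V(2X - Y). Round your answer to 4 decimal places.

E[X] = 2.8,  E[Y] = 1.2,  E[XY] = 3.2
V(X) = 8.8 − (2.8)² = 0.96;  V(Y) = 2.4 − (1.2)² = 0.96
cov(X,Y) = 3.2 − (2.8)(1.2) = -0.16
V(2X - Y) = (2)²·0.96 + (-1)²·0.96 + 2·(2)·(-1)·-0.16 = 5.44

5.4400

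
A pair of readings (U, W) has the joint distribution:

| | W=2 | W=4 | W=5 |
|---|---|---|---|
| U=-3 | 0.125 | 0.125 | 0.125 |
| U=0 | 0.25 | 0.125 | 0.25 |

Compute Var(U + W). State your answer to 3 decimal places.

3.750

E[U] = -1.125,  E[W] = 3.625,  E[UW] = -4.125
Var(U) = 3.375 − (-1.125)² = 2.109375;  Var(W) = 14.875 − (3.625)² = 1.734375
Cov(U,W) = -4.125 − (-1.125)(3.625) = -0.046875
Var(U + W) = (1)²·2.109375 + (1)²·1.734375 + 2·(1)·(1)·-0.046875 = 3.75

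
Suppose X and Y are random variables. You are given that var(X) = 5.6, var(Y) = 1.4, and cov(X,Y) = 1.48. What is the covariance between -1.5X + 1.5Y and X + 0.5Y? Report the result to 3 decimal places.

cov(-1.5X + 1.5Y, X + 0.5Y) = (-1.5)(1)var(X) + (1.5)(0.5)var(Y) + [(-1.5)(0.5) + (1.5)(1)]cov(X,Y)
= -1.5·5.6 + 0.75·1.4 + 0.75·1.48 = -6.24

-6.240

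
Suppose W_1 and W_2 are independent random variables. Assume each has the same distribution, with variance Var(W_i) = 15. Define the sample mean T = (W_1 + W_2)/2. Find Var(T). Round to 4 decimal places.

By independence, Var(T) = (0.5)²Var(W_1) + (0.5)²Var(W_2)
= (0.5)²·15 + (0.5)²·15 = 7.5

7.5000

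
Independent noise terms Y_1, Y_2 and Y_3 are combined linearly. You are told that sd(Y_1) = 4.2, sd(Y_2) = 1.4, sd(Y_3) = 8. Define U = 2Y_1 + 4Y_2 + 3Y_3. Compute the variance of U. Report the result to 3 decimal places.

677.920

Var(Y_1) = 17.64, Var(Y_2) = 1.96, Var(Y_3) = 64
By independence, Var(U) = (2)²Var(Y_1) + (4)²Var(Y_2) + (3)²Var(Y_3)
= (2)²·17.64 + (4)²·1.96 + (3)²·64 = 677.92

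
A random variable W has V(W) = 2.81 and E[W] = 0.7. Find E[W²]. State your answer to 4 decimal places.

3.3000

E[W²] = V(W) + (E[W])² = 2.81 + (0.7)² = 3.3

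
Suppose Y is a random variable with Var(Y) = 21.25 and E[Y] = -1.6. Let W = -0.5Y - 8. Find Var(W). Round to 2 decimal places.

5.31

Var(-0.5Y - 8) = (-0.5)²·Var(Y) = 0.25·21.25 = 5.3125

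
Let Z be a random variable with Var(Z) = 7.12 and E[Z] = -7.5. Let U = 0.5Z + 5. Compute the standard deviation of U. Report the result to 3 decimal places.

1.334

Var(0.5Z + 5) = (0.5)²·7.12 = 1.78
σ(U) = √1.78 ≈ 1.334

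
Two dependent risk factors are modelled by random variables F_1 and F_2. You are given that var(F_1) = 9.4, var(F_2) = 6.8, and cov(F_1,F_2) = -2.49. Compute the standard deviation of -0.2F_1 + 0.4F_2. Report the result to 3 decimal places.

1.365

var(-0.2F_1 + 0.4F_2) = (-0.2)²·var(F_1) + (0.4)²·var(F_2) + 2·(-0.2)·(0.4)·cov(F_1,F_2)
= 0.04·9.4 + 0.16·6.8 + -0.16·-2.49 = 1.8624
SD(-0.2F_1 + 0.4F_2) = √1.8624 ≈ 1.365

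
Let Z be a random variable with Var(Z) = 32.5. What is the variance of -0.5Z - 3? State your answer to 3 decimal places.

Var(-0.5Z - 3) = (-0.5)²·Var(Z) = 0.25·32.5 = 8.125

8.125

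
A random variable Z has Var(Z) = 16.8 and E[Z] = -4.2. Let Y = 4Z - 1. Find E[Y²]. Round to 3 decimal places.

585.640

E[4Z - 1] = 4·-4.2 − 1 = -17.8
Var(4Z - 1) = (4)²·16.8 = 268.8
E[Y²] = Var(Y) + (E[Y])² = 268.8 + (-17.8)² = 585.64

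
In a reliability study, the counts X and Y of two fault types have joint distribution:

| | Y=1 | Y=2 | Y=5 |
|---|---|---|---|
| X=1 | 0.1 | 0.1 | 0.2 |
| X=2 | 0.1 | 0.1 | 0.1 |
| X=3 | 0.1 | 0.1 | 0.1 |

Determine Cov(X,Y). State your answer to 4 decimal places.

-0.2100

E[X] = 1.9,  E[Y] = 2.9
E[XY] = 5.3
Cov(X,Y) = E[XY] − E[X]E[Y] = 5.3 − (1.9)(2.9) = -0.21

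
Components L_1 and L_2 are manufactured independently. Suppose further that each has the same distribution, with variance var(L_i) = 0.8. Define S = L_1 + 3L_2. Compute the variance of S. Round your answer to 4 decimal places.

By independence, var(S) = (1)²var(L_1) + (3)²var(L_2)
= (1)²·0.8 + (3)²·0.8 = 8

8.0000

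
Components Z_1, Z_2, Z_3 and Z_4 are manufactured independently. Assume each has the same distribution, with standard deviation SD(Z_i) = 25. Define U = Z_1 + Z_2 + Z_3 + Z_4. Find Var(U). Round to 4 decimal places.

Var(Z_i) = (25)² = 625
By independence, Var(U) = (1)²Var(Z_1) + (1)²Var(Z_2) + (1)²Var(Z_3) + (1)²Var(Z_4)
= (1)²·625 + (1)²·625 + (1)²·625 + (1)²·625 = 2500

2500.0000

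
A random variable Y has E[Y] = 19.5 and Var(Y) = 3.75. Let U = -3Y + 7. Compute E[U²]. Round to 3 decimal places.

2686.000

E[-3Y + 7] = -3·19.5 + 7 = -51.5
Var(-3Y + 7) = (-3)²·3.75 = 33.75
E[U²] = Var(U) + (E[U])² = 33.75 + (-51.5)² = 2686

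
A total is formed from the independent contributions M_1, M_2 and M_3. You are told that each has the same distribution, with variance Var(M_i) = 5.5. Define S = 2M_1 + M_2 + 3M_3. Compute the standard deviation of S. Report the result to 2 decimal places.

By independence, Var(S) = (2)²Var(M_1) + (1)²Var(M_2) + (3)²Var(M_3)
= (2)²·5.5 + (1)²·5.5 + (3)²·5.5 = 77
σ(S) = √77 ≈ 8.77

8.77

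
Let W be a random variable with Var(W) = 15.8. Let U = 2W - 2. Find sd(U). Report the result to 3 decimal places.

Var(2W - 2) = (2)²·15.8 = 63.2
sd(U) = √63.2 ≈ 7.950

7.950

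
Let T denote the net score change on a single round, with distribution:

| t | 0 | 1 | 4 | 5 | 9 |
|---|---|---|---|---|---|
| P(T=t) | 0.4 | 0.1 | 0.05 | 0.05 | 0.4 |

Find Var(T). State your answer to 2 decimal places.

17.33

E[T] = (0)(0.4) + (1)(0.1) + (4)(0.05) + (5)(0.05) + (9)(0.4) = 4.15
E[T²] = (0)²(0.4) + (1)²(0.1) + (4)²(0.05) + (5)²(0.05) + (9)²(0.4) = 34.55
Var(T) = E[T²] − (E[T])² = 34.55 − (4.15)² = 17.3275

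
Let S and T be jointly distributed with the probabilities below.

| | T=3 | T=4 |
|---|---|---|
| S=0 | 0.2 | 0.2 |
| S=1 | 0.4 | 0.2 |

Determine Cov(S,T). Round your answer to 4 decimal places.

E[S] = 0.6,  E[T] = 3.4
E[ST] = 2
Cov(S,T) = E[ST] − E[S]E[T] = 2 − (0.6)(3.4) = -0.04

-0.0400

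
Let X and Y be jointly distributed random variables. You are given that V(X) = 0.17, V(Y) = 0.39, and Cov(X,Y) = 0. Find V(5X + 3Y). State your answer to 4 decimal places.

V(5X + 3Y) = (5)²·V(X) + (3)²·V(Y) + 2·(5)·(3)·Cov(X,Y)
= 25·0.17 + 9·0.39 + 30·0 = 7.76

7.7600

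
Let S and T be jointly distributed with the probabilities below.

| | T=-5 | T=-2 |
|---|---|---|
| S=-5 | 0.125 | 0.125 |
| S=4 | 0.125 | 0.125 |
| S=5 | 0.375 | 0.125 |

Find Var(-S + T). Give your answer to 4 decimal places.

E[S] = 2.25,  E[T] = -3.875,  E[ST] = -9.75
Var(S) = 22.75 − (2.25)² = 17.6875;  Var(T) = 17.125 − (-3.875)² = 2.109375
Cov(S,T) = -9.75 − (2.25)(-3.875) = -1.03125
Var(-S + T) = (-1)²·17.6875 + (1)²·2.109375 + 2·(-1)·(1)·-1.03125 = 21.859375

21.8594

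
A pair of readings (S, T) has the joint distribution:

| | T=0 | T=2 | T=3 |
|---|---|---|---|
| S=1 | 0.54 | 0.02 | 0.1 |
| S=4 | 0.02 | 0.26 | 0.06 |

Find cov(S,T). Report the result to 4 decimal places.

1.0392

E[S] = 2.02,  E[T] = 1.04
E[ST] = 3.14
cov(S,T) = E[ST] − E[S]E[T] = 3.14 − (2.02)(1.04) = 1.0392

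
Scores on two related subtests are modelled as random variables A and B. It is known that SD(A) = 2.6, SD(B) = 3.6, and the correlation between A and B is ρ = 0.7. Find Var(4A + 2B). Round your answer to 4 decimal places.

Var(A) = (2.6)² = 6.76;  Var(B) = (3.6)² = 12.96
cov(A,B) = ρ·SD(A)·SD(B) = 0.7·2.6·3.6 = 6.552
Var(4A + 2B) = (4)²·Var(A) + (2)²·Var(B) + 2·(4)·(2)·cov(A,B)
= 16·6.76 + 4·12.96 + 16·6.552 = 264.832

264.8320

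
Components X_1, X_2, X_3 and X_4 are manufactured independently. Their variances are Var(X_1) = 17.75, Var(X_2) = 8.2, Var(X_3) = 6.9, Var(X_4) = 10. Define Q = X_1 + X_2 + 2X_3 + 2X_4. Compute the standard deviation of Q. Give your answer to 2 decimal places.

By independence, Var(Q) = (1)²Var(X_1) + (1)²Var(X_2) + (2)²Var(X_3) + (2)²Var(X_4)
= (1)²·17.75 + (1)²·8.2 + (2)²·6.9 + (2)²·10 = 93.55
SD(Q) = √93.55 ≈ 9.67

9.67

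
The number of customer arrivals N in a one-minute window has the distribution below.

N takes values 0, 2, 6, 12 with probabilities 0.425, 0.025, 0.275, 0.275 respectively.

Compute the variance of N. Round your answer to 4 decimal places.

24.6000

E[N] = (0)(0.425) + (2)(0.025) + (6)(0.275) + (12)(0.275) = 5
E[N²] = (0)²(0.425) + (2)²(0.025) + (6)²(0.275) + (12)²(0.275) = 49.6
Var(N) = E[N²] − (E[N])² = 49.6 − (5)² = 24.6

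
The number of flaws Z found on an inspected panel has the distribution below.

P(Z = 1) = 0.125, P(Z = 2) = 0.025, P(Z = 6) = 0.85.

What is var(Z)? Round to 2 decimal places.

E[Z] = (1)(0.125) + (2)(0.025) + (6)(0.85) = 5.275
E[Z²] = (1)²(0.125) + (2)²(0.025) + (6)²(0.85) = 30.825
var(Z) = E[Z²] − (E[Z])² = 30.825 − (5.275)² = 2.999375

3.00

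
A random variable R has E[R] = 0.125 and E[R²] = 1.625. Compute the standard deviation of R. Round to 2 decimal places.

1.27

var(R) = 1.625 − (0.125)² = 1.609375
SD(R) = √1.609375 ≈ 1.27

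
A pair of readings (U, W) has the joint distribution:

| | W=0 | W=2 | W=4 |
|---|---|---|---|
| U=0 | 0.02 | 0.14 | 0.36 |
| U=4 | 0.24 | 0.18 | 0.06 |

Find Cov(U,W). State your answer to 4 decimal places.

E[U] = 1.92,  E[W] = 2.32
E[UW] = 2.4
Cov(U,W) = E[UW] − E[U]E[W] = 2.4 − (1.92)(2.32) = -2.0544

-2.0544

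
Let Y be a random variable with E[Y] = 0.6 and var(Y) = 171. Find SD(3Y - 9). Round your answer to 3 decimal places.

39.230

var(3Y - 9) = (3)²·171 = 1539
SD(3Y - 9) = √1539 ≈ 39.230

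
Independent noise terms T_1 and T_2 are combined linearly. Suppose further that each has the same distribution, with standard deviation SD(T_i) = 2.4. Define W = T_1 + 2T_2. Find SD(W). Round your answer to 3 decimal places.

5.367

Var(T_i) = (2.4)² = 5.76
By independence, Var(W) = (1)²Var(T_1) + (2)²Var(T_2)
= (1)²·5.76 + (2)²·5.76 = 28.8
SD(W) = √28.8 ≈ 5.367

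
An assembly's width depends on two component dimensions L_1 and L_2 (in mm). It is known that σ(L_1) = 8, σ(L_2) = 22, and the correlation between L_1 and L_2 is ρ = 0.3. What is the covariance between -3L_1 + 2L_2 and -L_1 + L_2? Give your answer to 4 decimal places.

Var(L_1) = (8)² = 64;  Var(L_2) = (22)² = 484
Cov(L_1,L_2) = ρ·σ(L_1)·σ(L_2) = 0.3·8·22 = 52.8
Cov(-3L_1 + 2L_2, -L_1 + L_2) = (-3)(-1)Var(L_1) + (2)(1)Var(L_2) + [(-3)(1) + (2)(-1)]Cov(L_1,L_2)
= 3·64 + 2·484 + -5·52.8 = 896

896.0000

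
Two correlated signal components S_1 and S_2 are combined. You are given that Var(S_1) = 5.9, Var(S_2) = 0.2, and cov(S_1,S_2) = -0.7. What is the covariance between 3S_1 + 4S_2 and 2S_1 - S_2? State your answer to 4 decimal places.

31.1000

cov(3S_1 + 4S_2, 2S_1 - S_2) = (3)(2)Var(S_1) + (4)(-1)Var(S_2) + [(3)(-1) + (4)(2)]cov(S_1,S_2)
= 6·5.9 + -4·0.2 + 5·-0.7 = 31.1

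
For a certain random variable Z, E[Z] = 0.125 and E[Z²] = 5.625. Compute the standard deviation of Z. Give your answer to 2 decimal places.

Var(Z) = 5.625 − (0.125)² = 5.609375
SD(Z) = √5.609375 ≈ 2.37

2.37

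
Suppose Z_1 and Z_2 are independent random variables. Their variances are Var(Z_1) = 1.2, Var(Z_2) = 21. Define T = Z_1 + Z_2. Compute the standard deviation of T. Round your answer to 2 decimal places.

4.71

By independence, Var(T) = (1)²Var(Z_1) + (1)²Var(Z_2)
= (1)²·1.2 + (1)²·21 = 22.2
SD(T) = √22.2 ≈ 4.71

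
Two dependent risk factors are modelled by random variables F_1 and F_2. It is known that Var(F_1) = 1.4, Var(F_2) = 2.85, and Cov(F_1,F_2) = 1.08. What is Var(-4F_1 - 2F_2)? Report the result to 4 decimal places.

Var(-4F_1 - 2F_2) = (-4)²·Var(F_1) + (-2)²·Var(F_2) + 2·(-4)·(-2)·Cov(F_1,F_2)
= 16·1.4 + 4·2.85 + 16·1.08 = 51.08

51.0800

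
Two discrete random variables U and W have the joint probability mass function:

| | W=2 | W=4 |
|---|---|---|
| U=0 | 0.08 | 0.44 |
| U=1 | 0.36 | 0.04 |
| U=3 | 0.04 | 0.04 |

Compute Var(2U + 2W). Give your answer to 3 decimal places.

E[U] = 0.64,  E[W] = 3.04,  E[UW] = 1.6
Var(U) = 1.12 − (0.64)² = 0.7104;  Var(W) = 10.24 − (3.04)² = 0.9984
Cov(U,W) = 1.6 − (0.64)(3.04) = -0.3456
Var(2U + 2W) = (2)²·0.7104 + (2)²·0.9984 + 2·(2)·(2)·-0.3456 = 4.0704

4.070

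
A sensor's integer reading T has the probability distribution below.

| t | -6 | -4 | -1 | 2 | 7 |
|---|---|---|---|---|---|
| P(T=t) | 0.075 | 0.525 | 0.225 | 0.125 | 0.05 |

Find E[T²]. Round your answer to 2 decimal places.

14.28

E[T²] = (-6)²(0.075) + (-4)²(0.525) + (-1)²(0.225) + (2)²(0.125) + (7)²(0.05) = 14.275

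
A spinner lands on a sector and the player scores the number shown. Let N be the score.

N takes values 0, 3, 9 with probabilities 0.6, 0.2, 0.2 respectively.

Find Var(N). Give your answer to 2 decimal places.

12.24

E[N] = (0)(0.6) + (3)(0.2) + (9)(0.2) = 2.4
E[N²] = (0)²(0.6) + (3)²(0.2) + (9)²(0.2) = 18
Var(N) = E[N²] − (E[N])² = 18 − (2.4)² = 12.24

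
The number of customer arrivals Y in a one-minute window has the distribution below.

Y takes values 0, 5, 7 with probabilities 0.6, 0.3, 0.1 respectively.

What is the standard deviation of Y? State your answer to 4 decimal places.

E[Y] = (0)(0.6) + (5)(0.3) + (7)(0.1) = 2.2
E[Y²] = (0)²(0.6) + (5)²(0.3) + (7)²(0.1) = 12.4
Var(Y) = E[Y²] − (E[Y])² = 12.4 − (2.2)² = 7.56
sd(Y) = √7.56 ≈ 2.7495

2.7495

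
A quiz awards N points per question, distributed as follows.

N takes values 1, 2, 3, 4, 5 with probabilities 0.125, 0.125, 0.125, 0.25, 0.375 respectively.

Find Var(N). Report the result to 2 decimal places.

E[N] = (1)(0.125) + (2)(0.125) + (3)(0.125) + (4)(0.25) + (5)(0.375) = 3.625
E[N²] = (1)²(0.125) + (2)²(0.125) + (3)²(0.125) + (4)²(0.25) + (5)²(0.375) = 15.125
Var(N) = E[N²] − (E[N])² = 15.125 − (3.625)² = 1.984375

1.98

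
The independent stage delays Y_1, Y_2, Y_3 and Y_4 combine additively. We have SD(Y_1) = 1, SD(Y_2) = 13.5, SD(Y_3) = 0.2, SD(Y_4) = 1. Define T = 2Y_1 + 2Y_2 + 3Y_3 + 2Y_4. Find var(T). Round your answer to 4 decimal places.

737.3600

var(Y_1) = 1, var(Y_2) = 182.25, var(Y_3) = 0.04, var(Y_4) = 1
By independence, var(T) = (2)²var(Y_1) + (2)²var(Y_2) + (3)²var(Y_3) + (2)²var(Y_4)
= (2)²·1 + (2)²·182.25 + (3)²·0.04 + (2)²·1 = 737.36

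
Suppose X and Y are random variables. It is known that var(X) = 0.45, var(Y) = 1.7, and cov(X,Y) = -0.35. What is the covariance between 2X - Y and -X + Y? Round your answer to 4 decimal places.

-3.6500

cov(2X - Y, -X + Y) = (2)(-1)var(X) + (-1)(1)var(Y) + [(2)(1) + (-1)(-1)]cov(X,Y)
= -2·0.45 + -1·1.7 + 3·-0.35 = -3.65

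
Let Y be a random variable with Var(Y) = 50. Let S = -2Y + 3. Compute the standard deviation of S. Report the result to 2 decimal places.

Var(-2Y + 3) = (-2)²·50 = 200
SD(S) = √200 ≈ 14.14

14.14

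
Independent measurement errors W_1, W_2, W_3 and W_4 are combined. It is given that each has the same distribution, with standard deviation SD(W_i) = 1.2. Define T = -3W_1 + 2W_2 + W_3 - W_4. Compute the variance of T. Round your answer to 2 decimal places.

Var(W_i) = (1.2)² = 1.44
By independence, Var(T) = (-3)²Var(W_1) + (2)²Var(W_2) + (1)²Var(W_3) + (-1)²Var(W_4)
= (-3)²·1.44 + (2)²·1.44 + (1)²·1.44 + (-1)²·1.44 = 21.6

21.60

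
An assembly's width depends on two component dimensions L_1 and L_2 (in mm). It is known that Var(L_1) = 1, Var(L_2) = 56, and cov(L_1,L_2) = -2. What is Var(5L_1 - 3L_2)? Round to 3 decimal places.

589.000

Var(5L_1 - 3L_2) = (5)²·Var(L_1) + (-3)²·Var(L_2) + 2·(5)·(-3)·cov(L_1,L_2)
= 25·1 + 9·56 + -30·-2 = 589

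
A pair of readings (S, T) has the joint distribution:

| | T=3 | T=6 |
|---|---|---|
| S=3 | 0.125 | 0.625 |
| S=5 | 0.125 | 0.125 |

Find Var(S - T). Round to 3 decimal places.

E[S] = 3.5,  E[T] = 5.25,  E[ST] = 18
Var(S) = 13 − (3.5)² = 0.75;  Var(T) = 29.25 − (5.25)² = 1.6875
Cov(S,T) = 18 − (3.5)(5.25) = -0.375
Var(S - T) = (1)²·0.75 + (-1)²·1.6875 + 2·(1)·(-1)·-0.375 = 3.1875

3.188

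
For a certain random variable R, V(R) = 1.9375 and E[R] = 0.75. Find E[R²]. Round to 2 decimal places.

E[R²] = V(R) + (E[R])² = 1.9375 + (0.75)² = 2.5

2.50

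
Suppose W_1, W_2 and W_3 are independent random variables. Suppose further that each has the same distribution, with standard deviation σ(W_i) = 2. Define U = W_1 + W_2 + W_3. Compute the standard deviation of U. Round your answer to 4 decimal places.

Var(W_i) = (2)² = 4
By independence, Var(U) = (1)²Var(W_1) + (1)²Var(W_2) + (1)²Var(W_3)
= (1)²·4 + (1)²·4 + (1)²·4 = 12
σ(U) = √12 ≈ 3.4641

3.4641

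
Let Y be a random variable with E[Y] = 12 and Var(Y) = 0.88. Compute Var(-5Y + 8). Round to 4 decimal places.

22.0000

Var(-5Y + 8) = (-5)²·Var(Y) = 25·0.88 = 22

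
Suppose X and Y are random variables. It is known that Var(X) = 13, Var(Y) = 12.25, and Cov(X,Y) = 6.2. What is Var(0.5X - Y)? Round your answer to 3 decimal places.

Var(0.5X - Y) = (0.5)²·Var(X) + (-1)²·Var(Y) + 2·(0.5)·(-1)·Cov(X,Y)
= 0.25·13 + 1·12.25 + -1·6.2 = 9.3

9.300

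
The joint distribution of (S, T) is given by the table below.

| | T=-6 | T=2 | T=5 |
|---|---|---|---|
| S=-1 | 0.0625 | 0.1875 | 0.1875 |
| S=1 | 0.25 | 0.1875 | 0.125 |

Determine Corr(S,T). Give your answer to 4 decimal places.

-0.3332

E[S] = 0.125,  E[T] = 0.4375
E[ST] = -1.4375
Cov(S,T) = E[ST] − E[S]E[T] = -1.4375 − (0.125)(0.4375) = -1.4921875
Var(S) = 0.984375,  Var(T) = 20.37109375
ρ = -1.4921875 / √(0.984375·20.37109375) ≈ -0.3332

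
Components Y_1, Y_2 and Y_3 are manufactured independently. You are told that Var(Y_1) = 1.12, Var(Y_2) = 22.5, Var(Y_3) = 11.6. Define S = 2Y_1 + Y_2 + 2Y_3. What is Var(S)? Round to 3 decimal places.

73.380

By independence, Var(S) = (2)²Var(Y_1) + (1)²Var(Y_2) + (2)²Var(Y_3)
= (2)²·1.12 + (1)²·22.5 + (2)²·11.6 = 73.38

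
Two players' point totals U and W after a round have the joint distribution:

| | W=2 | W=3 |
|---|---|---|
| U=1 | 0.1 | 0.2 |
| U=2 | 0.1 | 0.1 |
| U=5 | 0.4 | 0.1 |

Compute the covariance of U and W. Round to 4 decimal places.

E[U] = 3.2,  E[W] = 2.4
E[UW] = 7.3
cov(U,W) = E[UW] − E[U]E[W] = 7.3 − (3.2)(2.4) = -0.38

-0.3800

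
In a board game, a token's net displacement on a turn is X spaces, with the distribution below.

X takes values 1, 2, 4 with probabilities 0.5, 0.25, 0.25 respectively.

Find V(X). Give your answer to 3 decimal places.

E[X] = (1)(0.5) + (2)(0.25) + (4)(0.25) = 2
E[X²] = (1)²(0.5) + (2)²(0.25) + (4)²(0.25) = 5.5
V(X) = E[X²] − (E[X])² = 5.5 − (2)² = 1.5

1.500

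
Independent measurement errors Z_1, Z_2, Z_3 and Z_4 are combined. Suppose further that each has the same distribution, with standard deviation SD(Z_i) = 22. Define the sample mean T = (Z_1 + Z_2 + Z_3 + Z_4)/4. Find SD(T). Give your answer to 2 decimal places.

Var(Z_i) = (22)² = 484
By independence, Var(T) = (0.25)²Var(Z_1) + (0.25)²Var(Z_2) + (0.25)²Var(Z_3) + (0.25)²Var(Z_4)
= (0.25)²·484 + (0.25)²·484 + (0.25)²·484 + (0.25)²·484 = 121
SD(T) = √121 ≈ 11.00

11.00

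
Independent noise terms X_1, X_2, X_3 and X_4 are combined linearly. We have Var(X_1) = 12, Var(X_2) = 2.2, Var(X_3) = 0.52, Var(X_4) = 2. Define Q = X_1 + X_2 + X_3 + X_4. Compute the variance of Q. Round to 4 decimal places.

By independence, Var(Q) = (1)²Var(X_1) + (1)²Var(X_2) + (1)²Var(X_3) + (1)²Var(X_4)
= (1)²·12 + (1)²·2.2 + (1)²·0.52 + (1)²·2 = 16.72

16.7200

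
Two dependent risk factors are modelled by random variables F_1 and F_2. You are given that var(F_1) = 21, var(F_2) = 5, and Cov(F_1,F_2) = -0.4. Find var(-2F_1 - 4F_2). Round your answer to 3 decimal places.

157.600

var(-2F_1 - 4F_2) = (-2)²·var(F_1) + (-4)²·var(F_2) + 2·(-2)·(-4)·Cov(F_1,F_2)
= 4·21 + 16·5 + 16·-0.4 = 157.6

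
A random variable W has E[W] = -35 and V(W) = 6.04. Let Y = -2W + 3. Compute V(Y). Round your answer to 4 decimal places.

V(-2W + 3) = (-2)²·V(W) = 4·6.04 = 24.16

24.1600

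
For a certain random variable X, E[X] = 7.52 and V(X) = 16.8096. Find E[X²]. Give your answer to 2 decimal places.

73.36

E[X²] = V(X) + (E[X])² = 16.8096 + (7.52)² = 73.36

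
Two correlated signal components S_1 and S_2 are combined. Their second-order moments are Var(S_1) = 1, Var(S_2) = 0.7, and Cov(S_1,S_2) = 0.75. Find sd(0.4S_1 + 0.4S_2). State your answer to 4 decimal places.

Var(0.4S_1 + 0.4S_2) = (0.4)²·Var(S_1) + (0.4)²·Var(S_2) + 2·(0.4)·(0.4)·Cov(S_1,S_2)
= 0.16·1 + 0.16·0.7 + 0.32·0.75 = 0.512
sd(0.4S_1 + 0.4S_2) = √0.512 ≈ 0.7155

0.7155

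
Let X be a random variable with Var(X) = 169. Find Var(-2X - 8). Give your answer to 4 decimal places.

676.0000

Var(-2X - 8) = (-2)²·Var(X) = 4·169 = 676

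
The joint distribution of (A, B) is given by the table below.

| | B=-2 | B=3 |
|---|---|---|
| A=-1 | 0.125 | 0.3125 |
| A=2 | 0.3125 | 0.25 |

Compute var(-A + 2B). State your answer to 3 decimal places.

E[A] = 0.6875,  E[B] = 0.8125,  E[AB] = -0.4375
var(A) = 2.6875 − (0.6875)² = 2.21484375;  var(B) = 6.8125 − (0.8125)² = 6.15234375
cov(A,B) = -0.4375 − (0.6875)(0.8125) = -0.99609375
var(-A + 2B) = (-1)²·2.21484375 + (2)²·6.15234375 + 2·(-1)·(2)·-0.99609375 = 30.80859375

30.809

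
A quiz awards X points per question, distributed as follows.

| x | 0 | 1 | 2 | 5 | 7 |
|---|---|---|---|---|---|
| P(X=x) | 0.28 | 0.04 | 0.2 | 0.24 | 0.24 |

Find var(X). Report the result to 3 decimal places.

7.578

E[X] = (0)(0.28) + (1)(0.04) + (2)(0.2) + (5)(0.24) + (7)(0.24) = 3.32
E[X²] = (0)²(0.28) + (1)²(0.04) + (2)²(0.2) + (5)²(0.24) + (7)²(0.24) = 18.6
var(X) = E[X²] − (E[X])² = 18.6 − (3.32)² = 7.5776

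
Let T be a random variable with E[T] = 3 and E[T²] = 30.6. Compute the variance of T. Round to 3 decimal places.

V(T) = 30.6 − (3)² = 21.6

21.600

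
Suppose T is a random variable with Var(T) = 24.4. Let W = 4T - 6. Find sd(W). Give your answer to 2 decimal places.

Var(4T - 6) = (4)²·24.4 = 390.4
sd(W) = √390.4 ≈ 19.76

19.76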